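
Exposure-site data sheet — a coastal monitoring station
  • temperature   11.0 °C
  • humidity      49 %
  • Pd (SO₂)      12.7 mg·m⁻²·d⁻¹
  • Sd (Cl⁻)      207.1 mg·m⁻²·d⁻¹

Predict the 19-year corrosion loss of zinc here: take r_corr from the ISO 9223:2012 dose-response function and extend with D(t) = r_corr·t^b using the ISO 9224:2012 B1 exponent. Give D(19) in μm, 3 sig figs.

D(19) = 18.9 μm

zinc: temperature factor f = -0.071·(1.0) = -0.0710
  sulphur-dioxide contribution → 0.3502 μm/a
  chloride contribution → 1.379 μm/a
  total first-year rate 1.729 μm/a
ISO 9224: D(t) = r_corr · t^b with b = 0.813 (zinc, B1)
  D(19) = 1.729 × 19^0.813 = 1.729 × 10.96 = 18.94 μm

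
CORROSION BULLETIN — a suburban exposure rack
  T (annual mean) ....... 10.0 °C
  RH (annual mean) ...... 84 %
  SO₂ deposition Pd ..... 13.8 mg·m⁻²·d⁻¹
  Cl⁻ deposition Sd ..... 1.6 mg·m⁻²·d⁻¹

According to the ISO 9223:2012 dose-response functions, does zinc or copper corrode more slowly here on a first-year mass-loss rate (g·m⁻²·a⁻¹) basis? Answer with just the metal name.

zinc

zinc: temperature factor f = +0.038·(0.0) = +0.0000
  Pd branch = 0.0129·Pd^0.44·e^(0.046·RH+f) = 1.951 μm/a
  Sd branch = 0.0175·Sd^0.57·e^(0.008·RH+0.085·T) = 0.1048 μm/a
  sum: 1.951 + 0.1048 → r_corr = 2.056 μm/a
  mass loss = 2.056 μm/a × 7.14 g/cm³ = 14.68 g·m⁻²·a⁻¹
copper: T≤10 °C ⇒ hinge +0.126·(10.0−10) = +0.0000
  Pd branch = 0.0053·Pd^0.26·e^(0.059·RH+f) = 1.489 μm/a
  Sd branch = 0.01025·Sd^0.27·e^(0.036·RH+0.049·T) = 0.3908 μm/a
  r_corr = 1.489 + 0.3908 = 1.88 μm/a
  mass loss = 1.88 μm/a × 8.96 g/cm³ = 16.85 g·m⁻²·a⁻¹
Ordering by g·m⁻²·a⁻¹: copper (16.8) > zinc (14.7)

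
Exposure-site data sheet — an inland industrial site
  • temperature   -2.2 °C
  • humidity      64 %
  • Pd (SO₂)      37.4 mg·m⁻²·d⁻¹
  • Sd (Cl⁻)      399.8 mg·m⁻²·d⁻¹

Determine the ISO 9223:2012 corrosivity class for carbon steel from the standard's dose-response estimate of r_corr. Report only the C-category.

C3

carbon steel: temperature factor f = +0.150·(-12.2) = -1.8300
  Pd branch = 1.77·Pd^0.52·e^(0.02·RH+f) = 6.714 μm/a
  Sd branch = 0.102·Sd^0.62·e^(0.033·RH+0.04·T) = 31.68 μm/a
  sum: 6.714 + 31.68 → r_corr = 38.39 μm/a
Category bounds: 25…50 μm/a bracket r_corr ⇒ C3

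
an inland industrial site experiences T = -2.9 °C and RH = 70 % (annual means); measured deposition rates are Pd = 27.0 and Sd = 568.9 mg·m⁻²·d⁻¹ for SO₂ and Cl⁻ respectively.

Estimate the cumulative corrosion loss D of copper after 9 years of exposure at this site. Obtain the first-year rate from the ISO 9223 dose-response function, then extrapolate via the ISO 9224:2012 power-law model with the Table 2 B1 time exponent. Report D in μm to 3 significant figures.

D(9) = 3.31 μm

copper: f(T) = +0.126·(T−10) [T≤10 °C] = -1.6254
  Pd branch = 0.0053·Pd^0.26·e^(0.059·RH+f) = 0.1528 μm/a
  Cl⁻ term: 0.01025·568.9^0.27·exp(0.036·70+0.049·-2.9) = 0.6128
  sum: 0.1528 + 0.6128 → r_corr = 0.7656 μm/a
Long-term exponent b (ISO 9224 Table 2, B1) = 0.667
  D(9) = 0.7656 × 9^0.667 = 0.7656 × 4.33 = 3.315 μm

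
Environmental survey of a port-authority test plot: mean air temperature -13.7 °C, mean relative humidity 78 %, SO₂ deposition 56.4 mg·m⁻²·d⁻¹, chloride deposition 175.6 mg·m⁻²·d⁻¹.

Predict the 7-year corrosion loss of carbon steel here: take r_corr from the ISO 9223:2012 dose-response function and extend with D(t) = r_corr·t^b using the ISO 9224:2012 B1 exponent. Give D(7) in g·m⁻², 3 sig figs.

D(7) = 457 g·m⁻²

carbon steel: temperature factor f = +0.150·(-23.7) = -3.5550
  sulphur-dioxide contribution → 1.96 μm/a
  chloride contribution → 19.06 μm/a
  total first-year rate 21.02 μm/a
ISO 9224: D(t) = r_corr · t^b with b = 0.523 (carbon steel, B1)
  D(7) = 21.02 × 7^0.523 = 21.02 × 2.767 = 58.15 μm
  Mass loss = 58.15 μm × 7.85 g/cm³ = 456.5 g·m⁻²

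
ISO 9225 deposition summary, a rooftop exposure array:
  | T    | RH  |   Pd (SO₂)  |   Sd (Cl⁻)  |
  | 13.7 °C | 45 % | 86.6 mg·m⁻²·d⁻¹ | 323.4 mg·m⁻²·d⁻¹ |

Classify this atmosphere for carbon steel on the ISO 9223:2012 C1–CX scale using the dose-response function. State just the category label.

C4

carbon steel: temperature factor f = -0.054·(3.7) = -0.1998
  sulphur-dioxide contribution → 36.27 μm/a
  chloride contribution → 28.03 μm/a
  total first-year rate 64.3 μm/a
Category bounds: 50…80 μm/a bracket r_corr ⇒ C4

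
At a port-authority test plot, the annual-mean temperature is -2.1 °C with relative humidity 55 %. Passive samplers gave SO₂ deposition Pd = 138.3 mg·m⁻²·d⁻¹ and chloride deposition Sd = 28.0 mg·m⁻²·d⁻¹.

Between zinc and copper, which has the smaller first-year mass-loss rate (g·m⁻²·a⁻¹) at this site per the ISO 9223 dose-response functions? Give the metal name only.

copper

zinc: temperature factor f = +0.038·(-12.1) = -0.4598
  SO₂ term: 0.0129·138.3^0.44·exp(0.046·55-0.4598) = 0.8946
  Cl⁻ term: 0.0175·28.0^0.57·exp(0.008·55+0.085·-2.1) = 0.1519
  r_corr = 0.8946 + 0.1519 = 1.046 μm/a
  mass loss = 1.046 μm/a × 7.14 g/cm³ = 7.472 g·m⁻²·a⁻¹
copper: f(T) = +0.126·(T−10) [T≤10 °C] = -1.5246
  Pd branch = 0.0053·Pd^0.26·e^(0.059·RH+f) = 0.1067 μm/a
  Cl⁻ term: 0.01025·28.0^0.27·exp(0.036·55+0.049·-2.1) = 0.1647
  r_corr = 0.1067 + 0.1647 = 0.2714 μm/a
  mass loss = 0.2714 μm/a × 8.96 g/cm³ = 2.431 g·m⁻²·a⁻¹
Ordering by g·m⁻²·a⁻¹: zinc (7.47) > copper (2.43)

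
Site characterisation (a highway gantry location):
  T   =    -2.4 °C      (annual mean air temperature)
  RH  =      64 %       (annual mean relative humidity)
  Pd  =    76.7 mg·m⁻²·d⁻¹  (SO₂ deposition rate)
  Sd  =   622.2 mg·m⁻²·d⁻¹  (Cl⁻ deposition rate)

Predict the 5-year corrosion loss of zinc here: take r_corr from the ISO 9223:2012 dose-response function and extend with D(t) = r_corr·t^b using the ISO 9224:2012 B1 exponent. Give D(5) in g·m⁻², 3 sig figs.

zinc: T≤10 °C ⇒ hinge +0.038·(-2.4−10) = -0.4712
  sulphur-dioxide contribution → 1.032 μm/a
  chloride contribution → 0.9318 μm/a
  total first-year rate 1.964 μm/a
Power-law: D(5) = r_corr · 5^0.813
  D(5) = 1.964 × 5^0.813 = 1.964 × 3.701 = 7.268 μm
  Mass loss = 7.268 μm × 7.14 g/cm³ = 51.9 g·m⁻²

D(5) = 51.9 g·m⁻²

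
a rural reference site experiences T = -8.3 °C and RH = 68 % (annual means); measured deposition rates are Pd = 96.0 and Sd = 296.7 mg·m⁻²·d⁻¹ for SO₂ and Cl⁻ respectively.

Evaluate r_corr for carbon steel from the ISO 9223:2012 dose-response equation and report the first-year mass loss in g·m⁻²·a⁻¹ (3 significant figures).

carbon steel: temperature factor f = +0.150·(-18.3) = -2.7450
  sulphur-dioxide contribution → 4.756 μm/a
  chloride contribution → 23.54 μm/a
  total first-year rate 28.3 μm/a
Convert to mass loss: 28.3 μm/a × 7.85 g/cm³ = 222.1 g·m⁻²·a⁻¹

r_corr = 222 g·m⁻²·a⁻¹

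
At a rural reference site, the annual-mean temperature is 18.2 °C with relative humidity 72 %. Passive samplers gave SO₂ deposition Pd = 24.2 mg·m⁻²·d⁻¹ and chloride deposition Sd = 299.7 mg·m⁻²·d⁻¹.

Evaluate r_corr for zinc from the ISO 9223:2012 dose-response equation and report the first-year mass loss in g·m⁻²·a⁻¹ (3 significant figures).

r_corr = 32.7 g·m⁻²·a⁻¹

zinc: temperature factor f = -0.071·(8.2) = -0.5822
  sulphur-dioxide contribution → 0.8035 μm/a
  chloride contribution → 3.774 μm/a
  ⇒ r_corr(zinc) = 4.577 μm/a
Convert to mass loss: 4.577 μm/a × 7.14 g/cm³ = 32.68 g·m⁻²·a⁻¹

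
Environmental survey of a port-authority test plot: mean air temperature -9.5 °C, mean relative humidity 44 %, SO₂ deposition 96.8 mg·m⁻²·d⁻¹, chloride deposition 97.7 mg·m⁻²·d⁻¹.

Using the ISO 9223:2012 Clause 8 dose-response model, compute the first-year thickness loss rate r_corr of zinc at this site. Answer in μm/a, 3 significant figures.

zinc: T≤10 °C ⇒ hinge +0.038·(-9.5−10) = -0.7410
  sulphur-dioxide contribution → 0.348 μm/a
  chloride contribution → 0.1512 μm/a
  ⇒ r_corr(zinc) = 0.4992 μm/a

r_corr = 0.499 μm/a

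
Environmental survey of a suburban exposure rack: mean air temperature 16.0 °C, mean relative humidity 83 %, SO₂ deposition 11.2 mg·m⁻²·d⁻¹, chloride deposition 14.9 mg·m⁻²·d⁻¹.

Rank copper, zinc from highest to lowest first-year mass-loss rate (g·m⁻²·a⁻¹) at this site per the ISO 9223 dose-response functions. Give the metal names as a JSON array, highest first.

["copper", "zinc"]

copper: temperature factor f = -0.080·(6.0) = -0.4800
  SO₂ term: 0.0053·11.2^0.26·exp(0.059·83-0.4800) = 0.8229
  Cl⁻ term: 0.01025·14.9^0.27·exp(0.036·83+0.049·16.0) = 0.9239
  r_corr = 0.8229 + 0.9239 = 1.747 μm/a
  mass loss = 1.747 μm/a × 8.96 g/cm³ = 15.65 g·m⁻²·a⁻¹
zinc: T>10 °C ⇒ hinge -0.071·(16.0−10) = -0.4260
  Pd branch = 0.0129·Pd^0.44·e^(0.046·RH+f) = 1.11 μm/a
  Cl⁻ term: 0.0175·14.9^0.57·exp(0.008·83+0.085·16.0) = 0.6177
  r_corr = 1.11 + 0.6177 = 1.728 μm/a
  mass loss = 1.728 μm/a × 7.14 g/cm³ = 12.34 g·m⁻²·a⁻¹
Ordering by g·m⁻²·a⁻¹: copper (15.7) > zinc (12.3)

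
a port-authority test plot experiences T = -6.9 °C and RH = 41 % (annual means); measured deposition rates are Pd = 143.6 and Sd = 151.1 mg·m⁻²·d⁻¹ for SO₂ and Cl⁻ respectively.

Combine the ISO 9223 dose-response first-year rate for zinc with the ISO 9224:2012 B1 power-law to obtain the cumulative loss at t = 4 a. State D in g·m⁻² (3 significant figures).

D(4) = 14.0 g·m⁻²

zinc: temperature factor f = +0.038·(-16.9) = -0.6422
  SO₂ term: 0.0129·143.6^0.44·exp(0.046·41-0.6422) = 0.398
  Cl⁻ term: 0.0175·151.1^0.57·exp(0.008·41+0.085·-6.9) = 0.236
  sum: 0.398 + 0.236 → r_corr = 0.6341 μm/a
ISO 9224: D(t) = r_corr · t^b with b = 0.813 (zinc, B1)
  D(4) = 0.6341 × 4^0.813 = 0.6341 × 3.087 = 1.957 μm
  Mass loss = 1.957 μm × 7.14 g/cm³ = 13.97 g·m⁻²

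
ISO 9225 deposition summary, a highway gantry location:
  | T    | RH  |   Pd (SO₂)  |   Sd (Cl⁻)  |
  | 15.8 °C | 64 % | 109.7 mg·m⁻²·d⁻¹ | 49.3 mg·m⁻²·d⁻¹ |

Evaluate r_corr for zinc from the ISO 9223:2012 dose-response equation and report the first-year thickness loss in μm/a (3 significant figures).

r_corr = 2.31 μm/a

zinc: temperature factor f = -0.071·(5.8) = -0.4118
  sulphur-dioxide contribution → 1.282 μm/a
  chloride contribution → 1.032 μm/a
  ⇒ r_corr(zinc) = 2.314 μm/a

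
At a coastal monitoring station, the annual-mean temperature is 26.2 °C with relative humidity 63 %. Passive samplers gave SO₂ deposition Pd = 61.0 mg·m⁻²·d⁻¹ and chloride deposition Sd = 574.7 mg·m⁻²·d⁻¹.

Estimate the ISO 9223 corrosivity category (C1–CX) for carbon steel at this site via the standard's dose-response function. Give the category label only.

carbon steel: T>10 °C ⇒ hinge -0.054·(26.2−10) = -0.8748
  Pd branch = 1.77·Pd^0.52·e^(0.02·RH+f) = 22.06 μm/a
  Sd branch = 0.102·Sd^0.62·e^(0.033·RH+0.04·T) = 119.5 μm/a
  sum: 22.06 + 119.5 → r_corr = 141.6 μm/a
Category bounds: 80…200 μm/a bracket r_corr ⇒ C5

C5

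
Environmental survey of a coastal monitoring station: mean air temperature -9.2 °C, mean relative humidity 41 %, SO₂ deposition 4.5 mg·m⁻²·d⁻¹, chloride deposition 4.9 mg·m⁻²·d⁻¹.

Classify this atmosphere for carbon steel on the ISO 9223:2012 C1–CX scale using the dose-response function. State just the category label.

C1

carbon steel: T≤10 °C ⇒ hinge +0.150·(-9.2−10) = -2.8800
  sulphur-dioxide contribution → 0.4932 μm/a
  chloride contribution → 0.7316 μm/a
  ⇒ r_corr(carbon steel) = 1.225 μm/a
1.22 μm/a falls in (0, 1.3] for carbon steel → category C1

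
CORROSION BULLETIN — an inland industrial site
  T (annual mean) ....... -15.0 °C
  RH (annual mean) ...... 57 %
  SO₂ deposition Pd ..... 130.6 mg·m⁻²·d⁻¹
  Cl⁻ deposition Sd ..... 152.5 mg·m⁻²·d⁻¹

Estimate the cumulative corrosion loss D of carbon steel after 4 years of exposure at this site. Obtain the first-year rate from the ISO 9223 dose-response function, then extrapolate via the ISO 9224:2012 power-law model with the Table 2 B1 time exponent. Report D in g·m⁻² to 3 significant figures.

D(4) = 161 g·m⁻²

carbon steel: temperature factor f = +0.150·(-25.0) = -3.7500
  sulphur-dioxide contribution → 1.64 μm/a
  chloride contribution → 8.29 μm/a
  ⇒ r_corr(carbon steel) = 9.93 μm/a
Long-term exponent b (ISO 9224 Table 2, B1) = 0.523
  D(4) = 9.93 × 4^0.523 = 9.93 × 2.065 = 20.5 μm
  Mass loss = 20.5 μm × 7.85 g/cm³ = 160.9 g·m⁻²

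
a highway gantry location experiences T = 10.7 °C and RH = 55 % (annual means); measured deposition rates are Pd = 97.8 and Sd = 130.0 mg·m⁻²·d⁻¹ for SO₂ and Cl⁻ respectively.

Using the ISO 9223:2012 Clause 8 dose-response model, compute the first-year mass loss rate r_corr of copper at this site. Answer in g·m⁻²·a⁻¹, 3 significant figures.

copper: T>10 °C ⇒ hinge -0.080·(10.7−10) = -0.0560
  sulphur-dioxide contribution → 0.4234 μm/a
  chloride contribution → 0.4668 μm/a
  ⇒ r_corr(copper) = 0.8901 μm/a
Convert to mass loss: 0.8901 μm/a × 8.96 g/cm³ = 7.976 g·m⁻²·a⁻¹

r_corr = 7.98 g·m⁻²·a⁻¹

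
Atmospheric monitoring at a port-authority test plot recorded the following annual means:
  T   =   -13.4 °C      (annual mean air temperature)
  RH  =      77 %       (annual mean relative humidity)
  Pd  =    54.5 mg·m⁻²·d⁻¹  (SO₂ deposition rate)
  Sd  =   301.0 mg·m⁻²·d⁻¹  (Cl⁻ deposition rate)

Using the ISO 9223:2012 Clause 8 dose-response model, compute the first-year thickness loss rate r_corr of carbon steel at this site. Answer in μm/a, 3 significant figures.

carbon steel: T≤10 °C ⇒ hinge +0.150·(-13.4−10) = -3.5100
  sulphur-dioxide contribution → 1.974 μm/a
  chloride contribution → 26.07 μm/a
  ⇒ r_corr(carbon steel) = 28.04 μm/a

r_corr = 28.0 μm/a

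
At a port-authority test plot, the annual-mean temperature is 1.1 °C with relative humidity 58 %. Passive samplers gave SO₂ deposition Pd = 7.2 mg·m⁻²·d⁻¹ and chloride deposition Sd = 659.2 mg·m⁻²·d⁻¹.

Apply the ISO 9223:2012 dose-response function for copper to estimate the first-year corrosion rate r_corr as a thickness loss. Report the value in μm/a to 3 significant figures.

copper: f(T) = +0.126·(T−10) [T≤10 °C] = -1.1214
  SO₂ term: 0.0053·7.2^0.26·exp(0.059·58-1.1214) = 0.08837
  Cl⁻ term: 0.01025·659.2^0.27·exp(0.036·58+0.049·1.1) = 0.5036
  r_corr = 0.08837 + 0.5036 = 0.592 μm/a

r_corr = 0.592 μm/a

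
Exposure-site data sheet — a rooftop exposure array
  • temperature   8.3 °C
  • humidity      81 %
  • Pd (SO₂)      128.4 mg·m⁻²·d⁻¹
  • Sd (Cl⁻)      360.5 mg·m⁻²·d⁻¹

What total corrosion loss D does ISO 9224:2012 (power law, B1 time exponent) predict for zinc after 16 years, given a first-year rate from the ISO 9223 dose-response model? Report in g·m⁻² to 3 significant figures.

D(16) = 421 g·m⁻²

zinc: temperature factor f = +0.038·(-1.7) = -0.0646
  sulphur-dioxide contribution → 4.251 μm/a
  chloride contribution → 1.942 μm/a
  ⇒ r_corr(zinc) = 6.193 μm/a
Power-law: D(16) = r_corr · 16^0.813
  D(16) = 6.193 × 16^0.813 = 6.193 × 9.527 = 59 μm
  Mass loss = 59 μm × 7.14 g/cm³ = 421.3 g·m⁻²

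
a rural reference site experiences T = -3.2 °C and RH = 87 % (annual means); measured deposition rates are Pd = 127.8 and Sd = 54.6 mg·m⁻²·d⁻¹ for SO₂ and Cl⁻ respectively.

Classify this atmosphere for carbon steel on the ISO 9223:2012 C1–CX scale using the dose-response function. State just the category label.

carbon steel: temperature factor f = +0.150·(-13.2) = -1.9800
  sulphur-dioxide contribution → 17.34 μm/a
  chloride contribution → 18.92 μm/a
  ⇒ r_corr(carbon steel) = 36.26 μm/a
36.3 μm/a falls in (25, 50] for carbon steel → category C3

C3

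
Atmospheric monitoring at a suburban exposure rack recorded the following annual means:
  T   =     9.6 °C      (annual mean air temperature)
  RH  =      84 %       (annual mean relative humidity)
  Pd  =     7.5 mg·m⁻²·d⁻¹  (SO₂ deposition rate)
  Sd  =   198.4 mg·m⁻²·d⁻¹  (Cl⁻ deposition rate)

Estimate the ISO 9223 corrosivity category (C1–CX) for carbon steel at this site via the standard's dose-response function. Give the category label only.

carbon steel: temperature factor f = +0.150·(-0.4) = -0.0600
  Pd branch = 1.77·Pd^0.52·e^(0.02·RH+f) = 25.5 μm/a
  Sd branch = 0.102·Sd^0.62·e^(0.033·RH+0.04·T) = 63.64 μm/a
  sum: 25.5 + 63.64 → r_corr = 89.14 μm/a
ISO 9223 Table 2 (carbon steel): 80 < 89.1 ≤ 200 μm/a ⇒ C5

C5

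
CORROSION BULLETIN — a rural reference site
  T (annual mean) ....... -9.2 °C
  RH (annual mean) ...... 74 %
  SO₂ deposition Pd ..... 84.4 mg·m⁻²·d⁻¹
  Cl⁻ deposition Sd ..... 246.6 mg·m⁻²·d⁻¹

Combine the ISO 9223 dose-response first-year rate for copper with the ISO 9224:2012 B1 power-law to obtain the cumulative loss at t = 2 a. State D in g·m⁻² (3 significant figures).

copper: T≤10 °C ⇒ hinge +0.126·(-9.2−10) = -2.4192
  SO₂ term: 0.0053·84.4^0.26·exp(0.059·74-2.4192) = 0.1177
  Cl⁻ term: 0.01025·246.6^0.27·exp(0.036·74+0.049·-9.2) = 0.4147
  sum: 0.1177 + 0.4147 → r_corr = 0.5324 μm/a
ISO 9224: D(t) = r_corr · t^b with b = 0.667 (copper, B1)
  D(2) = 0.5324 × 2^0.667 = 0.5324 × 1.588 = 0.8453 μm
  Mass loss = 0.8453 μm × 8.96 g/cm³ = 7.574 g·m⁻²

D(2) = 7.57 g·m⁻²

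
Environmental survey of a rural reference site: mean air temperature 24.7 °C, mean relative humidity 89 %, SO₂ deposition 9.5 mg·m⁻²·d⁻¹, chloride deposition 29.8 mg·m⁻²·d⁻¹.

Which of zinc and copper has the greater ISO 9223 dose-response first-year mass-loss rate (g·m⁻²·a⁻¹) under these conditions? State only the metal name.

copper

zinc: temperature factor f = -0.071·(14.7) = -1.0437
  SO₂ term: 0.0129·9.5^0.44·exp(0.046·89-1.0437) = 0.7337
  Cl⁻ term: 0.0175·29.8^0.57·exp(0.008·89+0.085·24.7) = 2.015
  r_corr = 0.7337 + 2.015 = 2.749 μm/a
  mass loss = 2.749 μm/a × 7.14 g/cm³ = 19.63 g·m⁻²·a⁻¹
copper: f(T) = -0.080·(T−10) [T>10 °C] = -1.1760
  SO₂ term: 0.0053·9.5^0.26·exp(0.059·89-1.1760) = 0.5601
  Sd branch = 0.01025·Sd^0.27·e^(0.036·RH+0.049·T) = 2.118 μm/a
  sum: 0.5601 + 2.118 → r_corr = 2.678 μm/a
  mass loss = 2.678 μm/a × 8.96 g/cm³ = 23.99 g·m⁻²·a⁻¹
Ordering by g·m⁻²·a⁻¹: copper (24) > zinc (19.6)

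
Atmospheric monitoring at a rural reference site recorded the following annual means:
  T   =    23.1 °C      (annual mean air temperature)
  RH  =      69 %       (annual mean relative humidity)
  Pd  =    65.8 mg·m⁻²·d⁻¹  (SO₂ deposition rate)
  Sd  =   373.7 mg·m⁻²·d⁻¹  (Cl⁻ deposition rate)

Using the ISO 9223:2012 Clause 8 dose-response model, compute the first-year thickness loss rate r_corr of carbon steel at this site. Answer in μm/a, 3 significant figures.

carbon steel: f(T) = -0.054·(T−10) [T>10 °C] = -0.7074
  SO₂ term: 1.77·65.8^0.52·exp(0.02·69-0.7074) = 30.59
  Sd branch = 0.102·Sd^0.62·e^(0.033·RH+0.04·T) = 98.57 μm/a
  sum: 30.59 + 98.57 → r_corr = 129.2 μm/a

r_corr = 129 μm/a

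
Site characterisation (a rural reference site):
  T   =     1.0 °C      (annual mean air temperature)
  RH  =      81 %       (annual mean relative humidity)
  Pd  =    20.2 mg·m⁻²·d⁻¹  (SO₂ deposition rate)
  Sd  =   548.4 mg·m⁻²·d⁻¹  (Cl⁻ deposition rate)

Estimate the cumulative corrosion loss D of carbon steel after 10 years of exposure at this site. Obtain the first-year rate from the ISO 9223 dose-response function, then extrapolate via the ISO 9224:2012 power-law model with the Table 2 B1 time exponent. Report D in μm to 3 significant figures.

carbon steel: f(T) = +0.150·(T−10) [T≤10 °C] = -1.3500
  Pd branch = 1.77·Pd^0.52·e^(0.02·RH+f) = 11.07 μm/a
  Cl⁻ term: 0.102·548.4^0.62·exp(0.033·81+0.04·1.0) = 76.75
  r_corr = 11.07 + 76.75 = 87.82 μm/a
ISO 9224: D(t) = r_corr · t^b with b = 0.523 (carbon steel, B1)
  D(10) = 87.82 × 10^0.523 = 87.82 × 3.334 = 292.8 μm

D(10) = 293 μm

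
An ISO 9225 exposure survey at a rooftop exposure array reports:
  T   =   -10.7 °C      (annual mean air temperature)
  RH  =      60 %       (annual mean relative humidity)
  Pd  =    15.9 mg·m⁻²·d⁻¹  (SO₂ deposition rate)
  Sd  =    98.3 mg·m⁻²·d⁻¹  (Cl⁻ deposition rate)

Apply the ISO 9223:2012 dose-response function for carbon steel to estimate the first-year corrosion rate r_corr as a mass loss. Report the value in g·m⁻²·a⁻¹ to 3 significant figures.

carbon steel: temperature factor f = +0.150·(-20.7) = -3.1050
  SO₂ term: 1.77·15.9^0.52·exp(0.02·60-3.1050) = 1.11
  Sd branch = 0.102·Sd^0.62·e^(0.033·RH+0.04·T) = 8.28 μm/a
  sum: 1.11 + 8.28 → r_corr = 9.39 μm/a
Convert to mass loss: 9.39 μm/a × 7.85 g/cm³ = 73.71 g·m⁻²·a⁻¹

r_corr = 73.7 g·m⁻²·a⁻¹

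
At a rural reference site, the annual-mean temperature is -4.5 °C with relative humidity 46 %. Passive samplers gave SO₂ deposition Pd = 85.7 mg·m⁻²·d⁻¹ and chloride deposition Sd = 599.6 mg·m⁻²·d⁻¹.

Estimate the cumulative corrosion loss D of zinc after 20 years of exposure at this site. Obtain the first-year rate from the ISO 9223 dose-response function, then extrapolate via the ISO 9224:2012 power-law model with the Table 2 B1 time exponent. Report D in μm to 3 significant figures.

zinc: f(T) = +0.038·(T−10) [T≤10 °C] = -0.5510
  SO₂ term: 0.0129·85.7^0.44·exp(0.046·46-0.5510) = 0.4373
  Cl⁻ term: 0.0175·599.6^0.57·exp(0.008·46+0.085·-4.5) = 0.6609
  sum: 0.4373 + 0.6609 → r_corr = 1.098 μm/a
ISO 9224: D(t) = r_corr · t^b with b = 0.813 (zinc, B1)
  D(20) = 1.098 × 20^0.813 = 1.098 × 11.42 = 12.54 μm

D(20) = 12.5 μm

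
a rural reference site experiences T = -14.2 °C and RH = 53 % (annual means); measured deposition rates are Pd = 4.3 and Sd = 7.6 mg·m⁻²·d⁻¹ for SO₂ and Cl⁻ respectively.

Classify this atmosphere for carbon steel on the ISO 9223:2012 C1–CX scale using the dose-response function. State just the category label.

carbon steel: T≤10 °C ⇒ hinge +0.150·(-14.2−10) = -3.6300
  Pd branch = 1.77·Pd^0.52·e^(0.02·RH+f) = 0.2892 μm/a
  Sd branch = 0.102·Sd^0.62·e^(0.033·RH+0.04·T) = 1.168 μm/a
  r_corr = 0.2892 + 1.168 = 1.458 μm/a
1.46 μm/a falls in (1.3, 25] for carbon steel → category C2

C2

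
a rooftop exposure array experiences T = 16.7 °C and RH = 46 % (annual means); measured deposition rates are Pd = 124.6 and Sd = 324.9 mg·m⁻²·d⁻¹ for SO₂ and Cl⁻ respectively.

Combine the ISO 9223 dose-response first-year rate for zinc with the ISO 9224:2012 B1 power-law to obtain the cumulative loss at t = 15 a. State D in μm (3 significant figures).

D(15) = 30.6 μm

zinc: T>10 °C ⇒ hinge -0.071·(16.7−10) = -0.4757
  Pd branch = 0.0129·Pd^0.44·e^(0.046·RH+f) = 0.5559 μm/a
  Cl⁻ term: 0.0175·324.9^0.57·exp(0.008·46+0.085·16.7) = 2.825
  r_corr = 0.5559 + 2.825 = 3.381 μm/a
Power-law: D(15) = r_corr · 15^0.813
  D(15) = 3.381 × 15^0.813 = 3.381 × 9.04 = 30.56 μm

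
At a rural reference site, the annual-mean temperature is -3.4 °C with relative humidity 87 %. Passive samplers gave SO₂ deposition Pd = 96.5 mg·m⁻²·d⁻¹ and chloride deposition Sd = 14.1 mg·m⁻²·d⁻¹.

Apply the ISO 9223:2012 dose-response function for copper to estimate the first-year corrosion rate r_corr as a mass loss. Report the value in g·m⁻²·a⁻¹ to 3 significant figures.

r_corr = 8.52 g·m⁻²·a⁻¹

copper: f(T) = +0.126·(T−10) [T≤10 °C] = -1.6884
  sulphur-dioxide contribution → 0.5448 μm/a
  chloride contribution → 0.4063 μm/a
  total first-year rate 0.9511 μm/a
Convert to mass loss: 0.9511 μm/a × 8.96 g/cm³ = 8.522 g·m⁻²·a⁻¹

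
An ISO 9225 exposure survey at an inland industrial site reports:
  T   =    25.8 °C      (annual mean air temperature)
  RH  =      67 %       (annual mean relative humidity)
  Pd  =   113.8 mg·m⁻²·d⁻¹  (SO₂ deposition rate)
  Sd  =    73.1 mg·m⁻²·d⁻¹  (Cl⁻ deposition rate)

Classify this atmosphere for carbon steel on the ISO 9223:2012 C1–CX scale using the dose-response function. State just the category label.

carbon steel: temperature factor f = -0.054·(15.8) = -0.8532
  Pd branch = 1.77·Pd^0.52·e^(0.02·RH+f) = 33.77 μm/a
  Sd branch = 0.102·Sd^0.62·e^(0.033·RH+0.04·T) = 37.38 μm/a
  sum: 33.77 + 37.38 → r_corr = 71.15 μm/a
Category bounds: 50…80 μm/a bracket r_corr ⇒ C4

C4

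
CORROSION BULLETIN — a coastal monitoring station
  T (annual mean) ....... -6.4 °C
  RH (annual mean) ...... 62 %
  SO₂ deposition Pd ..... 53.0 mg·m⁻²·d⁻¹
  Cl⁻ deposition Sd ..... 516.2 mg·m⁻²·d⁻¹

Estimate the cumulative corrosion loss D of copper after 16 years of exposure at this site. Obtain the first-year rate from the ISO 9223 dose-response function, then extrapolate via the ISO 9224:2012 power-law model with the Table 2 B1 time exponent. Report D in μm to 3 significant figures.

D(16) = 2.86 μm

copper: f(T) = +0.126·(T−10) [T≤10 °C] = -2.0664
  SO₂ term: 0.0053·53.0^0.26·exp(0.059·62-2.0664) = 0.07308
  Sd branch = 0.01025·Sd^0.27·e^(0.036·RH+0.049·T) = 0.377 μm/a
  r_corr = 0.07308 + 0.377 = 0.4501 μm/a
Long-term exponent b (ISO 9224 Table 2, B1) = 0.667
  D(16) = 0.4501 × 16^0.667 = 0.4501 × 6.355 = 2.86 μm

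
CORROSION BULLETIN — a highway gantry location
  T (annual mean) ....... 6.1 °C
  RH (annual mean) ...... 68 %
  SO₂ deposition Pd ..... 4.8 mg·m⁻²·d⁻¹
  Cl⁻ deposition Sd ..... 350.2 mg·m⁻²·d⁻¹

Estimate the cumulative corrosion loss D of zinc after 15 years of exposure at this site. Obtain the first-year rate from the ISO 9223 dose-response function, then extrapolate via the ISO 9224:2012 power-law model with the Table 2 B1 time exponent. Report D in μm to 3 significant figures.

D(15) = 17.5 μm

zinc: temperature factor f = +0.038·(-3.9) = -0.1482
  SO₂ term: 0.0129·4.8^0.44·exp(0.046·68-0.1482) = 0.5063
  Sd branch = 0.0175·Sd^0.57·e^(0.008·RH+0.085·T) = 1.428 μm/a
  r_corr = 0.5063 + 1.428 = 1.934 μm/a
Power-law: D(15) = r_corr · 15^0.813
  D(15) = 1.934 × 15^0.813 = 1.934 × 9.04 = 17.49 μm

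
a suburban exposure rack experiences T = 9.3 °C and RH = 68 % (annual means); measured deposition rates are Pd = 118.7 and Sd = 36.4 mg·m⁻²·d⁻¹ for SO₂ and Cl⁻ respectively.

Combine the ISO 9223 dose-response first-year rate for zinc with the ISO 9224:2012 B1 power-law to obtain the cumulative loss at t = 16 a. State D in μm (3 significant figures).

zinc: T≤10 °C ⇒ hinge +0.038·(9.3−10) = -0.0266
  sulphur-dioxide contribution → 2.346 μm/a
  chloride contribution → 0.5157 μm/a
  ⇒ r_corr(zinc) = 2.861 μm/a
ISO 9224: D(t) = r_corr · t^b with b = 0.813 (zinc, B1)
  D(16) = 2.861 × 16^0.813 = 2.861 × 9.527 = 27.26 μm

D(16) = 27.3 μm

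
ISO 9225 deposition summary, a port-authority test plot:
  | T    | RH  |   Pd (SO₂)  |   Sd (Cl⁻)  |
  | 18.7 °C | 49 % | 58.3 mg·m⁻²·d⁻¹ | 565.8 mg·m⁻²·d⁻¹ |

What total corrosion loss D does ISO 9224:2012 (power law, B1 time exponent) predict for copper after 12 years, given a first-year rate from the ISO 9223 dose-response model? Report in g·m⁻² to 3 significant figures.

copper: T>10 °C ⇒ hinge -0.080·(18.7−10) = -0.6960
  SO₂ term: 0.0053·58.3^0.26·exp(0.059·49-0.6960) = 0.137
  Sd branch = 0.01025·Sd^0.27·e^(0.036·RH+0.049·T) = 0.8279 μm/a
  r_corr = 0.137 + 0.8279 = 0.9649 μm/a
Long-term exponent b (ISO 9224 Table 2, B1) = 0.667
  D(12) = 0.9649 × 12^0.667 = 0.9649 × 5.246 = 5.062 μm
  Mass loss = 5.062 μm × 8.96 g/cm³ = 45.35 g·m⁻²

D(12) = 45.4 g·m⁻²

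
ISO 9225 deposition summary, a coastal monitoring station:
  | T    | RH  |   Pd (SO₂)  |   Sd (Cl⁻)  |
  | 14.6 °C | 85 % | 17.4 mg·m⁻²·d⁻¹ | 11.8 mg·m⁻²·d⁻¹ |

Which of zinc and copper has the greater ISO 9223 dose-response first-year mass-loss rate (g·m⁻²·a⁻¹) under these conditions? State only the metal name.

copper

zinc: T>10 °C ⇒ hinge -0.071·(14.6−10) = -0.3266
  SO₂ term: 0.0129·17.4^0.44·exp(0.046·85-0.3266) = 1.632
  Cl⁻ term: 0.0175·11.8^0.57·exp(0.008·85+0.085·14.6) = 0.4879
  sum: 1.632 + 0.4879 → r_corr = 2.12 μm/a
  mass loss = 2.12 μm/a × 7.14 g/cm³ = 15.13 g·m⁻²·a⁻¹
copper: f(T) = -0.080·(T−10) [T>10 °C] = -0.3680
  Pd branch = 0.0053·Pd^0.26·e^(0.059·RH+f) = 1.161 μm/a
  Cl⁻ term: 0.01025·11.8^0.27·exp(0.036·85+0.049·14.6) = 0.8705
  r_corr = 1.161 + 0.8705 = 2.032 μm/a
  mass loss = 2.032 μm/a × 8.96 g/cm³ = 18.21 g·m⁻²·a⁻¹
Ordering by g·m⁻²·a⁻¹: copper (18.2) > zinc (15.1)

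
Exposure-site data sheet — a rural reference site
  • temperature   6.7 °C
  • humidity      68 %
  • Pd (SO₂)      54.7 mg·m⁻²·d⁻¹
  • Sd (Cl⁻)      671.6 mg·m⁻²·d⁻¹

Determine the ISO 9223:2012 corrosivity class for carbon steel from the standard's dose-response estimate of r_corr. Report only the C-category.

C5

carbon steel: f(T) = +0.150·(T−10) [T≤10 °C] = -0.4950
  Pd branch = 1.77·Pd^0.52·e^(0.02·RH+f) = 33.68 μm/a
  Cl⁻ term: 0.102·671.6^0.62·exp(0.033·68+0.04·6.7) = 71.18
  sum: 33.68 + 71.18 → r_corr = 104.9 μm/a
Category bounds: 80…200 μm/a bracket r_corr ⇒ C5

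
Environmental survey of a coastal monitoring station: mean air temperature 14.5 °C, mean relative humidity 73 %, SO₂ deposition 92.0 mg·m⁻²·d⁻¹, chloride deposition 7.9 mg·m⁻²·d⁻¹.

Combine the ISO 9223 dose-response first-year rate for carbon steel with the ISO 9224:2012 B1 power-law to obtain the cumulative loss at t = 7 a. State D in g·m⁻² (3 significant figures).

D(7) = 1.52e+03 g·m⁻²

carbon steel: f(T) = -0.054·(T−10) [T>10 °C] = -0.2430
  SO₂ term: 1.77·92.0^0.52·exp(0.02·73-0.2430) = 62.76
  Sd branch = 0.102·Sd^0.62·e^(0.033·RH+0.04·T) = 7.299 μm/a
  r_corr = 62.76 + 7.299 = 70.06 μm/a
Long-term exponent b (ISO 9224 Table 2, B1) = 0.523
  D(7) = 70.06 × 7^0.523 = 70.06 × 2.767 = 193.8 μm
  Mass loss = 193.8 μm × 7.85 g/cm³ = 1522 g·m⁻²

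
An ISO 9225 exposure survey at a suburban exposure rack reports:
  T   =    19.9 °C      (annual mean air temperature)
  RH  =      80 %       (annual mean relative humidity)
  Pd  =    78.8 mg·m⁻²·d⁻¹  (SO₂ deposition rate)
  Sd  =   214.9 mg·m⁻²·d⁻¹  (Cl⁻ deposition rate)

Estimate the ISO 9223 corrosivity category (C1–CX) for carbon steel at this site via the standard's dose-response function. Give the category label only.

carbon steel: temperature factor f = -0.054·(9.9) = -0.5346
  Pd branch = 1.77·Pd^0.52·e^(0.02·RH+f) = 49.76 μm/a
  Sd branch = 0.102·Sd^0.62·e^(0.033·RH+0.04·T) = 88.48 μm/a
  sum: 49.76 + 88.48 → r_corr = 138.2 μm/a
138 μm/a falls in (80, 200] for carbon steel → category C5

C5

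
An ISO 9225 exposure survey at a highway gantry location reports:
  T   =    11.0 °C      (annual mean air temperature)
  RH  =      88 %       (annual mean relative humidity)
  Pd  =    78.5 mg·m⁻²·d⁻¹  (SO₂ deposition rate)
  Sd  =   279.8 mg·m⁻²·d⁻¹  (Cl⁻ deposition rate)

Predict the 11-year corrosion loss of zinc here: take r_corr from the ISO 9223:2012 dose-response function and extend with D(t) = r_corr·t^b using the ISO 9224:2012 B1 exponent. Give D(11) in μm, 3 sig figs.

D(11) = 48.7 μm

zinc: f(T) = -0.071·(T−10) [T>10 °C] = -0.0710
  SO₂ term: 0.0129·78.5^0.44·exp(0.046·88-0.0710) = 4.694
  Sd branch = 0.0175·Sd^0.57·e^(0.008·RH+0.085·T) = 2.236 μm/a
  r_corr = 4.694 + 2.236 = 6.93 μm/a
Power-law: D(11) = r_corr · 11^0.813
  D(11) = 6.93 × 11^0.813 = 6.93 × 7.025 = 48.69 μm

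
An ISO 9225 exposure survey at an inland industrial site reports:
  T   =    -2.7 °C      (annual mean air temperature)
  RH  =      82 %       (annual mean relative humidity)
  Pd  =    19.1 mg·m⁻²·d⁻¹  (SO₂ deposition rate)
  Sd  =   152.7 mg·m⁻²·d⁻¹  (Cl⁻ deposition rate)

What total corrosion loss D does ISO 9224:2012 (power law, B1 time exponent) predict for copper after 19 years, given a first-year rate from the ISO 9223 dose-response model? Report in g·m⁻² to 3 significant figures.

copper: temperature factor f = +0.126·(-12.7) = -1.6002
  sulphur-dioxide contribution → 0.2907 μm/a
  chloride contribution → 0.6683 μm/a
  total first-year rate 0.959 μm/a
ISO 9224: D(t) = r_corr · t^b with b = 0.667 (copper, B1)
  D(19) = 0.959 × 19^0.667 = 0.959 × 7.127 = 6.835 μm
  Mass loss = 6.835 μm × 8.96 g/cm³ = 61.24 g·m⁻²

D(19) = 61.2 g·m⁻²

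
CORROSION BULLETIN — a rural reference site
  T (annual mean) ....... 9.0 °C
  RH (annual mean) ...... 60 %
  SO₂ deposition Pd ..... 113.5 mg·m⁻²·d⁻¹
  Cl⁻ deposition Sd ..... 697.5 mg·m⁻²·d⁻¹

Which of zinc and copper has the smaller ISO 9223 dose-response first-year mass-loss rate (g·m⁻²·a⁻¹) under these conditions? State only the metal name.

zinc: T≤10 °C ⇒ hinge +0.038·(9.0−10) = -0.0380
  sulphur-dioxide contribution → 1.574 μm/a
  chloride contribution → 2.538 μm/a
  ⇒ r_corr(zinc) = 4.112 μm/a
  mass loss = 4.112 μm/a × 7.14 g/cm³ = 29.36 g·m⁻²·a⁻¹
copper: T≤10 °C ⇒ hinge +0.126·(9.0−10) = -0.1260
  sulphur-dioxide contribution → 0.5511 μm/a
  chloride contribution → 0.8092 μm/a
  ⇒ r_corr(copper) = 1.36 μm/a
  mass loss = 1.36 μm/a × 8.96 g/cm³ = 12.19 g·m⁻²·a⁻¹
Ordering by g·m⁻²·a⁻¹: zinc (29.4) > copper (12.2)

copper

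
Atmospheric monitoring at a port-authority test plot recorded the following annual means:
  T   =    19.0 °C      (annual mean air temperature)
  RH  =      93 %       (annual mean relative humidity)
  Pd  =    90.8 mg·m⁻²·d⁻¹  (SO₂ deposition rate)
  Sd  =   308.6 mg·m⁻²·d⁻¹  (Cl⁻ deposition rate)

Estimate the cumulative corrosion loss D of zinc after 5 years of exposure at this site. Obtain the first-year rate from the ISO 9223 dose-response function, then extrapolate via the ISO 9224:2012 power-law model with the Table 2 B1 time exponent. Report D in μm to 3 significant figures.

zinc: temperature factor f = -0.071·(9.0) = -0.6390
  Pd branch = 0.0129·Pd^0.44·e^(0.046·RH+f) = 3.569 μm/a
  Cl⁻ term: 0.0175·308.6^0.57·exp(0.008·93+0.085·19.0) = 4.858
  sum: 3.569 + 4.858 → r_corr = 8.427 μm/a
Long-term exponent b (ISO 9224 Table 2, B1) = 0.813
  D(5) = 8.427 × 5^0.813 = 8.427 × 3.701 = 31.19 μm

D(5) = 31.2 μm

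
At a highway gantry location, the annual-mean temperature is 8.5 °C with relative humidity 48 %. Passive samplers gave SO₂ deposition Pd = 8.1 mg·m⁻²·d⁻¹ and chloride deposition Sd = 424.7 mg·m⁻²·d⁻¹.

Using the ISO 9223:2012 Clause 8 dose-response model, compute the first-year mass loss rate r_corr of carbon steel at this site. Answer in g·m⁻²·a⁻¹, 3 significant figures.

carbon steel: f(T) = +0.150·(T−10) [T≤10 °C] = -0.2250
  SO₂ term: 1.77·8.1^0.52·exp(0.02·48-0.2250) = 10.95
  Cl⁻ term: 0.102·424.7^0.62·exp(0.033·48+0.04·8.5) = 29.76
  sum: 10.95 + 29.76 → r_corr = 40.71 μm/a
Convert to mass loss: 40.71 μm/a × 7.85 g/cm³ = 319.6 g·m⁻²·a⁻¹

r_corr = 320 g·m⁻²·a⁻¹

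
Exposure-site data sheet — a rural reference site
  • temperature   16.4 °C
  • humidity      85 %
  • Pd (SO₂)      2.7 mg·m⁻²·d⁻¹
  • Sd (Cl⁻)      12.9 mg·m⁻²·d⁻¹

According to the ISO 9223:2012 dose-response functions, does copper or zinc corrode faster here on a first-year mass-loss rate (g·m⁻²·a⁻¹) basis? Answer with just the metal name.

copper: temperature factor f = -0.080·(6.4) = -0.5120
  sulphur-dioxide contribution → 0.6195 μm/a
  chloride contribution → 0.9739 μm/a
  total first-year rate 1.593 μm/a
  mass loss = 1.593 μm/a × 8.96 g/cm³ = 14.28 g·m⁻²·a⁻¹
zinc: f(T) = -0.071·(T−10) [T>10 °C] = -0.4544
  sulphur-dioxide contribution → 0.6326 μm/a
  chloride contribution → 0.5981 μm/a
  total first-year rate 1.231 μm/a
  mass loss = 1.231 μm/a × 7.14 g/cm³ = 8.788 g·m⁻²·a⁻¹
Ordering by g·m⁻²·a⁻¹: copper (14.3) > zinc (8.79)

copper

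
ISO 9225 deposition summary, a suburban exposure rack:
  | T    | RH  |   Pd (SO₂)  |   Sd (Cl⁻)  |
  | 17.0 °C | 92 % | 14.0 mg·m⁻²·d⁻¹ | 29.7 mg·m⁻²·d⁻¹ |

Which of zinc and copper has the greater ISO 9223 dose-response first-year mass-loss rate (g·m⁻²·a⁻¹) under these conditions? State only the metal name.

zinc: f(T) = -0.071·(T−10) [T>10 °C] = -0.4970
  sulphur-dioxide contribution → 1.726 μm/a
  chloride contribution → 1.071 μm/a
  ⇒ r_corr(zinc) = 2.797 μm/a
  mass loss = 2.797 μm/a × 7.14 g/cm³ = 19.97 g·m⁻²·a⁻¹
copper: f(T) = -0.080·(T−10) [T>10 °C] = -0.5600
  sulphur-dioxide contribution → 1.369 μm/a
  chloride contribution → 1.616 μm/a
  total first-year rate 2.985 μm/a
  mass loss = 2.985 μm/a × 8.96 g/cm³ = 26.75 g·m⁻²·a⁻¹
Ordering by g·m⁻²·a⁻¹: copper (26.7) > zinc (20)

copper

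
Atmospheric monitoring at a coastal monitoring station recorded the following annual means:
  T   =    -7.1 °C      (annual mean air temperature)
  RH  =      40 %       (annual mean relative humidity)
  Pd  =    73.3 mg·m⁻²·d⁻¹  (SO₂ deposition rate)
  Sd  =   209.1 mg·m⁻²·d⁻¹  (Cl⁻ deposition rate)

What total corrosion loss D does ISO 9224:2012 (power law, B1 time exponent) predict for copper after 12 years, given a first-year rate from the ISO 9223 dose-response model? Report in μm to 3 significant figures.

copper: f(T) = +0.126·(T−10) [T≤10 °C] = -2.1546
  Pd branch = 0.0053·Pd^0.26·e^(0.059·RH+f) = 0.01988 μm/a
  Cl⁻ term: 0.01025·209.1^0.27·exp(0.036·40+0.049·-7.1) = 0.1293
  r_corr = 0.01988 + 0.1293 = 0.1492 μm/a
ISO 9224: D(t) = r_corr · t^b with b = 0.667 (copper, B1)
  D(12) = 0.1492 × 12^0.667 = 0.1492 × 5.246 = 0.7824 μm

D(12) = 0.782 μm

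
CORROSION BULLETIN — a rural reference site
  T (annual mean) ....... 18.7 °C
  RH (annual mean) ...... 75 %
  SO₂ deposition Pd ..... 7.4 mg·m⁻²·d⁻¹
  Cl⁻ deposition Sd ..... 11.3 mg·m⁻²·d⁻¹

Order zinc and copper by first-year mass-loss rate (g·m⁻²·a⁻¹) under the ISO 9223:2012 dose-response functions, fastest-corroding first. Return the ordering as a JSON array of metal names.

["copper", "zinc"]

zinc: f(T) = -0.071·(T−10) [T>10 °C] = -0.6177
  Pd branch = 0.0129·Pd^0.44·e^(0.046·RH+f) = 0.5286 μm/a
  Cl⁻ term: 0.0175·11.3^0.57·exp(0.008·75+0.085·18.7) = 0.6226
  r_corr = 0.5286 + 0.6226 = 1.151 μm/a
  mass loss = 1.151 μm/a × 7.14 g/cm³ = 8.219 g·m⁻²·a⁻¹
copper: f(T) = -0.080·(T−10) [T>10 °C] = -0.6960
  SO₂ term: 0.0053·7.4^0.26·exp(0.059·75-0.6960) = 0.3713
  Cl⁻ term: 0.01025·11.3^0.27·exp(0.036·75+0.049·18.7) = 0.7338
  sum: 0.3713 + 0.7338 → r_corr = 1.105 μm/a
  mass loss = 1.105 μm/a × 8.96 g/cm³ = 9.902 g·m⁻²·a⁻¹
Ordering by g·m⁻²·a⁻¹: copper (9.9) > zinc (8.22)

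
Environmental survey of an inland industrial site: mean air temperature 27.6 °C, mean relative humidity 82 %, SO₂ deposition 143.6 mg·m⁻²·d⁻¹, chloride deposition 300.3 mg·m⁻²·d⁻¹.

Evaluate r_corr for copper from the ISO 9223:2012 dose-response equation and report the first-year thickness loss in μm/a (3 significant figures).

r_corr = 4.14 μm/a

copper: T>10 °C ⇒ hinge -0.080·(27.6−10) = -1.4080
  SO₂ term: 0.0053·143.6^0.26·exp(0.059·82-1.4080) = 0.5953
  Sd branch = 0.01025·Sd^0.27·e^(0.036·RH+0.049·T) = 3.54 μm/a
  sum: 0.5953 + 3.54 → r_corr = 4.136 μm/a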